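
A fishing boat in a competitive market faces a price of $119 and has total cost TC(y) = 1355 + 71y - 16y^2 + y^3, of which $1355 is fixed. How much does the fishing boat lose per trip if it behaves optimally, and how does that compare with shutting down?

AVC = 71 - 16y + y^2; min AVC = $7 at y = 8. Since P = $119 ≥ min AVC, the firm produces.
With MC = 71 - 32y + 3y^2, P = MC on the upward-sloping part at y* = 12.
TR = 119·12 = 1428. TC = 1355 + 276 = 1631. Profit = 1428 − 1631 = -$203.
That loss of $203 beats the $1355 the firm would lose by shutting down; producing recovers $1152 of fixed cost.

Profit = -$203 at y = 12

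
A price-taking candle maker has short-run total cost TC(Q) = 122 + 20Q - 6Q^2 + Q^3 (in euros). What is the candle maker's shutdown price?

The firm shuts down when price falls below the minimum of average variable cost. AVC = VC/Q = 20 - 6Q + Q^2.
At the minimum of AVC, MC = AVC. MC = 20 - 12Q + 3Q^2; setting MC = AVC gives 2Q^2 - 6Q = 0, so Q = 3. min AVC = 11.
So the shutdown price is €11.

€11 per unit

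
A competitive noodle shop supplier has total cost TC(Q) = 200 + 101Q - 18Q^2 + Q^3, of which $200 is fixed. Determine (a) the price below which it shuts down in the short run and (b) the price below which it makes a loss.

Shutdown price = $20; break-even price = $41

AVC = 101 - 18Q + Q^2; minimized at Q = 9, giving min AVC = $20. That is the shutdown price.
ATC = 200/Q + 101 - 18Q + Q^2. Setting dATC/dQ = −200/Q^2 − 18 + 2Q = 0 gives Q = 10 (since 2·10^3 − 18·10^2 = 200).
min ATC = 200/10 + 101 − 18·10 + 10^2 = $41. That is the break-even price.
Between these two prices the firm operates at a loss; above $41 it earns a profit.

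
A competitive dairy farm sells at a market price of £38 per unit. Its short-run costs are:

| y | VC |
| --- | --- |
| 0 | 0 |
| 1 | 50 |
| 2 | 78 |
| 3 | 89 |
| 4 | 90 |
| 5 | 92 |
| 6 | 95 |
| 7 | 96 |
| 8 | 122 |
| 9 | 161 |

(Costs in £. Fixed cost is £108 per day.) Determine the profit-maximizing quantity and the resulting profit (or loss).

Compute π = P·y − TC at each output: y=0: -108; y=1: -120; y=2: -110; y=3: -83; y=4: -46; y=5: -10; y=6: 25; y=7: 62; y=8: 74; y=9: 73.
Profit is maximized at y = 8. AVC there is 122/8 = £15.25 ≤ P, so producing beats shutting down (which would give -£108).

y = 8; profit = £74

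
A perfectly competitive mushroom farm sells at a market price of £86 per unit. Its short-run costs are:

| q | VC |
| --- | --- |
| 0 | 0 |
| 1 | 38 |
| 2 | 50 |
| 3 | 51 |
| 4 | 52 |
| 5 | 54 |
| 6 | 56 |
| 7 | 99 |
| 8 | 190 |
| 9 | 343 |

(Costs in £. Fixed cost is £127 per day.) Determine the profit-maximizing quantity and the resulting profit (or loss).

Compute π = P·q − TC at each output: q=0: -127; q=1: -79; q=2: -5; q=3: 80; q=4: 165; q=5: 249; q=6: 333; q=7: 376; q=8: 371; q=9: 304.
Profit is maximized at q = 7. AVC there is 99/7 = £14.14 ≤ P, so producing beats shutting down (which would give -£127).

q = 7; profit = £376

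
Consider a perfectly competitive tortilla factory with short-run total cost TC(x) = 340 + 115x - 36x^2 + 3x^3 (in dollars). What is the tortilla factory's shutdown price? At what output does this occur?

$7 per unit, at x = 6

Short-run supply begins at min AVC. From VC = 115x - 36x^2 + 3x^3, AVC = 115 - 36x + 3x^2.
At the minimum of AVC, MC = AVC. MC = 115 - 72x + 9x^2; setting MC = AVC gives 6x^2 - 36x = 0, so x = 6. min AVC = 7.
So the shutdown price is $7.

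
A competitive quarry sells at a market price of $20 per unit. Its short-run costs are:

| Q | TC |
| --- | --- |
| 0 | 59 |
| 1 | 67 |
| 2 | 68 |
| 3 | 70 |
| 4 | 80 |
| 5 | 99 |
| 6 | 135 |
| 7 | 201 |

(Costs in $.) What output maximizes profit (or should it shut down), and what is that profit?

Q = 5; profit = $1

Compute π = P·Q − TC at each output: Q=0: -59; Q=1: -47; Q=2: -28; Q=3: -10; Q=4: 0; Q=5: 1; Q=6: -15; Q=7: -61.
Profit is maximized at Q = 5. AVC there is 40/5 = $8 ≤ P, so producing beats shutting down (which would give -$59).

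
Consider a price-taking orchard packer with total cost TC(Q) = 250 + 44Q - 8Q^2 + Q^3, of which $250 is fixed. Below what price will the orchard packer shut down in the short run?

The shutdown price is the minimum of AVC. VC = 44Q - 8Q^2 + Q^3, so AVC = 44 - 8Q + Q^2.
At the minimum of AVC, MC = AVC. MC = 44 - 16Q + 3Q^2; setting MC = AVC gives 2Q^2 - 8Q = 0, so Q = 4. min AVC = 28.
For P < $28 the firm produces nothing.

$28 per unit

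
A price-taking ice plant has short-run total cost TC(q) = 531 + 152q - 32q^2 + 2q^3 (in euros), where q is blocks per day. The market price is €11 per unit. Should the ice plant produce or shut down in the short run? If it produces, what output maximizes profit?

From TC, MC = TC'(q) = 152 - 64q + 6q^2 and AVC = VC/q = 152 - 32q + 2q^2.
AVC is minimized where dAVC/dq = -32 + 4q = 0, at q = 8; min AVC = 152 - 32·8 + 2·8^2 = €24.
Since P = €11 < min AVC = €24, price fails to cover variable cost at any output.
Shutting down limits the loss to fixed cost, €531.

Shut down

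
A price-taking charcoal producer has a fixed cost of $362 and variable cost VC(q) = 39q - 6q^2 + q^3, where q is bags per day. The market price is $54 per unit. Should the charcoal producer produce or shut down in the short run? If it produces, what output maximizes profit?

Produce at q = 5

Strip out fixed cost: VC = 39q - 6q^2 + q^3. Then AVC = 39 - 6q + q^2 and MC = 39 - 12q + 3q^2.
The AVC parabola has its vertex at q = 6/2 = 3, where AVC = 39 - 6·3 + 3^2 = $30.
Since P = $54 ≥ min AVC = $30, price covers variable cost and the firm should produce.
P = MC gives -15 - 12q + 3q^2 = 0, with roots -1 and 5. Take the larger (rising MC): q* = 5.
Check: AVC at q = 5 is $34 ≤ P, so revenue covers variable cost.
Profit = P·q − TC = 54·5 − 532 = -$262, a loss, but smaller than the $362 fixed cost the firm would lose by shutting down.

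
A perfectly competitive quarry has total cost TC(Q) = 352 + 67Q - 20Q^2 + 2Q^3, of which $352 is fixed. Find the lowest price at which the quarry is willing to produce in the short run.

$17 per unit

The firm shuts down when price falls below the minimum of average variable cost. AVC = VC/Q = 67 - 20Q + 2Q^2.
dAVC/dQ = -20 + 4Q = 0 gives Q = 5. min AVC = 67 - 20·5 + 2·5^2 = 17.
The firm shuts down for any P below $17.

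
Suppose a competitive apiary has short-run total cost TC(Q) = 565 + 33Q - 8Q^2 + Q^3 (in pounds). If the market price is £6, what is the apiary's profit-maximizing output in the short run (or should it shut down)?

Variable cost is VC = 33Q - 8Q^2 + Q^3, so AVC = VC/Q = 33 - 8Q + Q^2 and MC = dTC/dQ = 33 - 16Q + 3Q^2.
AVC is minimized where dAVC/dQ = -8 + 2Q = 0, at Q = 4; min AVC = 33 - 8·4 + 4^2 = £17.
With P < min AVC (£6 < £17), every unit sold adds to the loss.
Shutting down limits the loss to fixed cost, £565.

Shut down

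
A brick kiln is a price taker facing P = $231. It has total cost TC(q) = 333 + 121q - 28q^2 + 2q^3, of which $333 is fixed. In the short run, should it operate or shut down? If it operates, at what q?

Strip out fixed cost: VC = 121q - 28q^2 + 2q^3. Then AVC = 121 - 28q + 2q^2 and MC = 121 - 56q + 6q^2.
The AVC parabola has its vertex at q = 28/4 = 7, where AVC = 121 - 28·7 + 2·7^2 = $23.
Because $231 ≥ $23, revenue can cover variable cost; the firm operates.
Set P = MC: 231 = 121 - 56q + 6q^2 → -110 - 56q + 6q^2 = 0. The roots are q = -5/3 and q = 11; the profit-maximizing output is on the rising part of MC, so q* = 11.
Check: AVC at q = 11 is $55 ≤ P, so revenue covers variable cost.
Profit = P·q − TC = 231·11 − 938 = $1603.

Produce at q = 11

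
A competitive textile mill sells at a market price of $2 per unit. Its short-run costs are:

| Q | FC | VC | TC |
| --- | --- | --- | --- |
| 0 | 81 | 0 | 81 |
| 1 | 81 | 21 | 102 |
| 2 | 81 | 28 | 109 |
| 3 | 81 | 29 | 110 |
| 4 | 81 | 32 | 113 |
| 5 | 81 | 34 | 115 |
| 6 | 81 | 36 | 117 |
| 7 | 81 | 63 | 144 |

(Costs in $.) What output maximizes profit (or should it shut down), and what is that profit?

Q = 0 (shut down); profit = -$81

Tabulate TR − TC: Q=0: -81; Q=1: -100; Q=2: -105; Q=3: -104; Q=4: -105; Q=5: -105; Q=6: -105; Q=7: -130.
Profit is highest at Q = 0. Equivalently, the lowest AVC in the table is 36/6 ≈ $6 at Q = 6, and P = $2 falls below it — price never covers variable cost, so the firm shuts down and loses only its fixed cost.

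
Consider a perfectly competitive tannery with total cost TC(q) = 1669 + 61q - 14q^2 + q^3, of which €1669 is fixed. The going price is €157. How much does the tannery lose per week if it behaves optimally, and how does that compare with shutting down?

Profit = -€229 at q = 12

AVC = 61 - 14q + q^2; min AVC = €12 at q = 7. Since P = €157 ≥ min AVC, the firm produces.
MC = 61 - 28q + 3q^2. Setting P = MC and taking the root on the rising branch gives q* = 12.
TR = 157·12 = 1884. TC = 1669 + 444 = 2113. Profit = 1884 − 2113 = -€229.
Shutting down would mean losing the fixed cost of €1669, so operating at a loss of €229 is better by €1440.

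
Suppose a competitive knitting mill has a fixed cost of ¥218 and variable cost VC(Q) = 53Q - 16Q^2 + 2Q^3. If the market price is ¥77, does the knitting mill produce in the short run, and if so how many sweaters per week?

Strip out fixed cost: VC = 53Q - 16Q^2 + 2Q^3. Then AVC = 53 - 16Q + 2Q^2 and MC = 53 - 32Q + 6Q^2.
The AVC parabola has its vertex at Q = 16/4 = 4, where AVC = 53 - 16·4 + 2·4^2 = ¥21.
P = ¥77 exceeds min AVC = ¥21, so the firm stays open.
Solving P = MC: -24 - 32Q + 6Q^2 = 0 ⇒ Q = -2/3 or 6. On the upward-sloping branch, Q* = 6.
Check: AVC at Q = 6 is ¥29 ≤ P, so revenue covers variable cost.
Profit = P·Q − TC = 77·6 − 392 = ¥70.

Produce at Q = 6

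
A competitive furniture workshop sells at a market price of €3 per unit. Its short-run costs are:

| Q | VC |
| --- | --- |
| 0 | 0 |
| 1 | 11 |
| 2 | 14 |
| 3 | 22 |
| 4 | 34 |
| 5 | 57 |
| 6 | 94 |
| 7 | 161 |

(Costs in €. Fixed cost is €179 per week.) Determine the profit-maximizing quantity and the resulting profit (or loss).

Q = 0 (shut down); profit = -€179

Tabulate TR − TC: Q=0: -179; Q=1: -187; Q=2: -187; Q=3: -192; Q=4: -201; Q=5: -221; Q=6: -255; Q=7: -319.
Profit is highest at Q = 0. Equivalently, the lowest AVC in the table is 14/2 ≈ €7 at Q = 2, and P = €3 falls below it — price never covers variable cost, so the firm shuts down and loses only its fixed cost.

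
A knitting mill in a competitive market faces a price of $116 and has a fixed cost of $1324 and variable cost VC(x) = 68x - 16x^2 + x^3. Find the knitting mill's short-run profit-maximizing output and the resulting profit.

Profit = -$172 at x = 12

AVC = 68 - 16x + x^2; min AVC = $4 at x = 8. Since P = $116 ≥ min AVC, the firm produces.
With MC = 68 - 32x + 3x^2, P = MC on the upward-sloping part at x* = 12.
TR = 116·12 = 1392. TC = 1324 + 240 = 1564. Profit = 1392 − 1564 = -$172.
By producing, the firm covers all variable cost plus $1152 of fixed cost; shutting down would lose the full $1324.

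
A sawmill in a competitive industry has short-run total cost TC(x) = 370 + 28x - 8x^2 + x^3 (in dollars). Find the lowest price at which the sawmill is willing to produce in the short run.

$12 per unit

Short-run supply begins at min AVC. From VC = 28x - 8x^2 + x^3, AVC = 28 - 8x + x^2.
dAVC/dx = -8 + 2x = 0 gives x = 4. min AVC = 28 - 8·4 + 4^2 = 12.
The firm shuts down for any P below $12.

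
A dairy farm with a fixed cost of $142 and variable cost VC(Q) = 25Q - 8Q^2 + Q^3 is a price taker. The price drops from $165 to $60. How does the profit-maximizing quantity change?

AVC = 25 - 8Q + Q^2, minimized at Q = 4 where min AVC = $9. MC = 25 - 16Q + 3Q^2.
At P = $165 ≥ min AVC, set P = MC on the rising branch: Q = 10.
At P = $60 ≥ min AVC, set P = MC: Q = 7. The firm stays open but cuts output.

Output falls from 10 to 7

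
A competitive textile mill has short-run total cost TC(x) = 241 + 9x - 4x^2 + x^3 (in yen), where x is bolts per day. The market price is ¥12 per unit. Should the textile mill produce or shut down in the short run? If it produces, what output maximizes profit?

Produce at x = 3

Strip out fixed cost: VC = 9x - 4x^2 + x^3. Then AVC = 9 - 4x + x^2 and MC = 9 - 8x + 3x^2.
The AVC parabola has its vertex at x = 4/2 = 2, where AVC = 9 - 4·2 + 2^2 = ¥5.
Since P = ¥12 ≥ min AVC = ¥5, price covers variable cost and the firm should produce.
Set P = MC: 12 = 9 - 8x + 3x^2 → -3 - 8x + 3x^2 = 0. The roots are x = -1/3 and x = 3; the profit-maximizing output is on the rising part of MC, so x* = 3.
Check: AVC at x = 3 is ¥6 ≤ P, so revenue covers variable cost.
Profit = P·x − TC = 12·3 − 259 = -¥223, a loss, but smaller than the ¥241 fixed cost the firm would lose by shutting down.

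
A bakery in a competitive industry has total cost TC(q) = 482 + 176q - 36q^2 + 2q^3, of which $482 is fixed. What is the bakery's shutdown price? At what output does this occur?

$14 per unit, at q = 9

Short-run supply begins at min AVC. From VC = 176q - 36q^2 + 2q^3, AVC = 176 - 36q + 2q^2.
dAVC/dq = -36 + 4q = 0 gives q = 9. min AVC = 176 - 36·9 + 2·9^2 = 14.
The firm shuts down for any P below $14.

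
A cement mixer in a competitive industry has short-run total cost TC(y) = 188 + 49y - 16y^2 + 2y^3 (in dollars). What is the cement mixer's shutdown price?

$17 per unit

The firm shuts down when price falls below the minimum of average variable cost. AVC = VC/y = 49 - 16y + 2y^2.
At the minimum of AVC, MC = AVC. MC = 49 - 32y + 6y^2; setting MC = AVC gives 4y^2 - 16y = 0, so y = 4. min AVC = 17.
The firm shuts down for any P below $17.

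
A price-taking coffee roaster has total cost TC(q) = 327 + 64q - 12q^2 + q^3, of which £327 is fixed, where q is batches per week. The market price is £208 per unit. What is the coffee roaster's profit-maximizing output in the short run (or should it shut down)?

Produce at q = 12

From TC, MC = TC'(q) = 64 - 24q + 3q^2 and AVC = VC/q = 64 - 12q + q^2.
The AVC parabola has its vertex at q = 12/2 = 6, where AVC = 64 - 12·6 + 6^2 = £28.
P = £208 exceeds min AVC = £28, so the firm stays open.
Solving P = MC: -144 - 24q + 3q^2 = 0 ⇒ q = -4 or 12. On the upward-sloping branch, q* = 12.
Check: AVC at q = 12 is £64 ≤ P, so revenue covers variable cost.
Profit = P·q − TC = 208·12 − 1095 = £1401.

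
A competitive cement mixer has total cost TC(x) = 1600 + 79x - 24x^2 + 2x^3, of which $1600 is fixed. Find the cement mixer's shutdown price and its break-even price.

Shutdown price = $7; break-even price = $199

AVC = 79 - 24x + 2x^2; minimized at x = 6, giving min AVC = $7. That is the shutdown price.
ATC = 1600/x + 79 - 24x + 2x^2. Setting dATC/dx = −1600/x^2 − 24 + 4x = 0 gives x = 10 (since 4·10^3 − 24·10^2 = 1600).
min ATC = 1600/10 + 79 − 24·10 + 2·10^2 = $199. That is the break-even price.
For $7 ≤ P < $199 the firm produces at a loss; below $7 it shuts down.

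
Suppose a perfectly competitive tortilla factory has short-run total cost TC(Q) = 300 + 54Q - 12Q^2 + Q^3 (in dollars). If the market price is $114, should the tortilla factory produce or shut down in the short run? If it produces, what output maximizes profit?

Variable cost is VC = 54Q - 12Q^2 + Q^3, so AVC = VC/Q = 54 - 12Q + Q^2 and MC = dTC/dQ = 54 - 24Q + 3Q^2.
AVC hits its minimum where MC = AVC, at Q = 6, giving min AVC = 54 - 12·6 + 6^2 = $18.
Because $114 ≥ $18, revenue can cover variable cost; the firm operates.
P = MC gives -60 - 24Q + 3Q^2 = 0, with roots -2 and 10. Take the larger (rising MC): Q* = 10.
Check: AVC at Q = 10 is $34 ≤ P, so revenue covers variable cost.
Profit = P·Q − TC = 114·10 − 640 = $500.

Produce at Q = 10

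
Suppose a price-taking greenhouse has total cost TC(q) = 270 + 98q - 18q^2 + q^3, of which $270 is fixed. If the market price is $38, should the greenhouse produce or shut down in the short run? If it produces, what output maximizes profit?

Strip out fixed cost: VC = 98q - 18q^2 + q^3. Then AVC = 98 - 18q + q^2 and MC = 98 - 36q + 3q^2.
AVC is minimized where dAVC/dq = -18 + 2q = 0, at q = 9; min AVC = 98 - 18·9 + 9^2 = $17.
P = $38 exceeds min AVC = $17, so the firm stays open.
P = MC gives 60 - 36q + 3q^2 = 0, with roots 2 and 10. Take the larger (rising MC): q* = 10.
Check: AVC at q = 10 is $18 ≤ P, so revenue covers variable cost.
Profit = P·q − TC = 38·10 − 450 = -$70, a loss, but smaller than the $270 fixed cost the firm would lose by shutting down.

Produce at q = 10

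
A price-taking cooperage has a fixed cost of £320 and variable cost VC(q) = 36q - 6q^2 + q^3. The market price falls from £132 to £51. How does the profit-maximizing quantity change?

Output falls from 8 to 5

MC = 36 - 12q + 3q^2; the shutdown threshold is min AVC = £27 (at q = 3).
At P = £132 ≥ min AVC, set P = MC on the rising branch: q = 8.
At P = £51 ≥ min AVC, set P = MC: q = 5. The firm stays open but cuts output.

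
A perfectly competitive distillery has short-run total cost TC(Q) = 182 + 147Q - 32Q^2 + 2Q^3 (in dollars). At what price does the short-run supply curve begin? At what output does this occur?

The firm shuts down when price falls below the minimum of average variable cost. AVC = VC/Q = 147 - 32Q + 2Q^2.
At the minimum of AVC, MC = AVC. MC = 147 - 64Q + 6Q^2; setting MC = AVC gives 4Q^2 - 32Q = 0, so Q = 8. min AVC = 19.
The firm shuts down for any P below $19.

$19 per unit, at Q = 8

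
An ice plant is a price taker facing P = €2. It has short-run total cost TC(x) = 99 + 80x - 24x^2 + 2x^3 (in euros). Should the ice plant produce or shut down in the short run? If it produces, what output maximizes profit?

From TC, MC = TC'(x) = 80 - 48x + 6x^2 and AVC = VC/x = 80 - 24x + 2x^2.
The AVC parabola has its vertex at x = 24/4 = 6, where AVC = 80 - 24·6 + 2·6^2 = €8.
With P < min AVC (€2 < €8), every unit sold adds to the loss.
Best response: produce nothing and absorb the €99 fixed cost.

Shut down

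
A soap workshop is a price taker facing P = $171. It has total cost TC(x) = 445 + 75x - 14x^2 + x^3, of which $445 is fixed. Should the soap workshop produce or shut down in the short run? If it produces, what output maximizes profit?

Produce at x = 12

Strip out fixed cost: VC = 75x - 14x^2 + x^3. Then AVC = 75 - 14x + x^2 and MC = 75 - 28x + 3x^2.
AVC hits its minimum where MC = AVC, at x = 7, giving min AVC = 75 - 14·7 + 7^2 = $26.
P = $171 exceeds min AVC = $26, so the firm stays open.
P = MC gives -96 - 28x + 3x^2 = 0, with roots -8/3 and 12. Take the larger (rising MC): x* = 12.
Check: AVC at x = 12 is $51 ≤ P, so revenue covers variable cost.
Profit = P·x − TC = 171·12 − 1057 = $995.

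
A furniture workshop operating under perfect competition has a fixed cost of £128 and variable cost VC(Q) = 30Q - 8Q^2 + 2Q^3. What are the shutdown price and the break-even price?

Shutdown price = min AVC. AVC = 30 - 8Q + 2Q^2, with vertex at Q = 2 and minimum £22.
ATC = 128/Q + 30 - 8Q + 2Q^2. Setting dATC/dQ = −128/Q^2 − 8 + 4Q = 0 gives Q = 4 (since 4·4^3 − 8·4^2 = 128).
min ATC = 128/4 + 30 − 8·4 + 2·4^2 = £62. That is the break-even price.
Between these two prices the firm operates at a loss; above £62 it earns a profit.

Shutdown price = £22; break-even price = £62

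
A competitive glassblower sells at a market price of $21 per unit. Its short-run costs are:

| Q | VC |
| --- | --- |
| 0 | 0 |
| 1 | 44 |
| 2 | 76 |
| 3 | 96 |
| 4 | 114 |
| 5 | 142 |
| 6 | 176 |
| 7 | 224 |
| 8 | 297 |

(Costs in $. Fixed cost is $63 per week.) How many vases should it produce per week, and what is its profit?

Profit at each row (π = 21Q − TC): Q=0: -63; Q=1: -86; Q=2: -97; Q=3: -96; Q=4: -93; Q=5: -100; Q=6: -113; Q=7: -140; Q=8: -192.
Profit is highest at Q = 0. Equivalently, the lowest AVC in the table is 142/5 ≈ $28.40 at Q = 5, and P = $21 falls below it — price never covers variable cost, so the firm shuts down and loses only its fixed cost.

Q = 0 (shut down); profit = -$63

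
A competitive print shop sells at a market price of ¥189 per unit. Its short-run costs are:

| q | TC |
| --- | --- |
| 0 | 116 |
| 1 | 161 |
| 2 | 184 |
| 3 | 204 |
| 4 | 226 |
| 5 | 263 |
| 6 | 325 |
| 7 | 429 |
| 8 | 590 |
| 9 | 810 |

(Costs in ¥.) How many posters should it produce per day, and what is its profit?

q = 8; profit = ¥922

Compute π = P·q − TC at each output: q=0: -116; q=1: 28; q=2: 194; q=3: 363; q=4: 530; q=5: 682; q=6: 809; q=7: 894; q=8: 922; q=9: 891.
Profit is maximized at q = 8. AVC there is 474/8 = ¥59.25 ≤ P, so producing beats shutting down (which would give -¥116).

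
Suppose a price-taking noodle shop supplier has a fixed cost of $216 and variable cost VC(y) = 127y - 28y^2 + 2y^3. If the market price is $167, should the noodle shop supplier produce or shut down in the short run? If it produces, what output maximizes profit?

Produce at y = 10

From TC, MC = TC'(y) = 127 - 56y + 6y^2 and AVC = VC/y = 127 - 28y + 2y^2.
The AVC parabola has its vertex at y = 28/4 = 7, where AVC = 127 - 28·7 + 2·7^2 = $29.
Since P = $167 ≥ min AVC = $29, price covers variable cost and the firm should produce.
P = MC gives -40 - 56y + 6y^2 = 0, with roots -2/3 and 10. Take the larger (rising MC): y* = 10.
Check: AVC at y = 10 is $47 ≤ P, so revenue covers variable cost.
Profit = P·y − TC = 167·10 − 686 = $984.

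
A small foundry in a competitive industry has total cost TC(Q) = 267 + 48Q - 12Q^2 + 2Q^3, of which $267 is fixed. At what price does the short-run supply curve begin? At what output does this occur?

$30 per unit, at Q = 3

The shutdown price is the minimum of AVC. VC = 48Q - 12Q^2 + 2Q^3, so AVC = 48 - 12Q + 2Q^2.
At the minimum of AVC, MC = AVC. MC = 48 - 24Q + 6Q^2; setting MC = AVC gives 4Q^2 - 12Q = 0, so Q = 3. min AVC = 30.
So the shutdown price is $30.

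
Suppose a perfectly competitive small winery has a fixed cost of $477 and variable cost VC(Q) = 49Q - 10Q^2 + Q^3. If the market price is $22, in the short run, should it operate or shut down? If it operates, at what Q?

Shut down

Strip out fixed cost: VC = 49Q - 10Q^2 + Q^3. Then AVC = 49 - 10Q + Q^2 and MC = 49 - 20Q + 3Q^2.
AVC is minimized where dAVC/dQ = -10 + 2Q = 0, at Q = 5; min AVC = 49 - 10·5 + 5^2 = $24.
With P < min AVC ($22 < $24), every unit sold adds to the loss.
Best response: produce nothing and absorb the $477 fixed cost.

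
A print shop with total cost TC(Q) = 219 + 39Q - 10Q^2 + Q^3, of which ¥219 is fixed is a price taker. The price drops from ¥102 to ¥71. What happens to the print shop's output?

Output falls from 9 to 8

MC = 39 - 20Q + 3Q^2; the shutdown threshold is min AVC = ¥14 (at Q = 5).
With P = ¥102 above the shutdown price, P = MC gives Q = 9.
At P = ¥71 ≥ min AVC, set P = MC: Q = 8. The firm stays open but cuts output.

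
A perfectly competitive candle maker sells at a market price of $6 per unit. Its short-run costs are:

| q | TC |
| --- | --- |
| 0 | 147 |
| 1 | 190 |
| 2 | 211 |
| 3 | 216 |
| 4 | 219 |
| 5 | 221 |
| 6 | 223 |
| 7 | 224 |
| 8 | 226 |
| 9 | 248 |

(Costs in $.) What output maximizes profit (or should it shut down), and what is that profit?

Profit at each row (π = 6q − TC): q=0: -147; q=1: -184; q=2: -199; q=3: -198; q=4: -195; q=5: -191; q=6: -187; q=7: -182; q=8: -178; q=9: -194.
Profit is highest at q = 0. Equivalently, the lowest AVC in the table is 79/8 ≈ $9.88 at q = 8, and P = $6 falls below it — price never covers variable cost, so the firm shuts down and loses only its fixed cost.

q = 0 (shut down); profit = -$147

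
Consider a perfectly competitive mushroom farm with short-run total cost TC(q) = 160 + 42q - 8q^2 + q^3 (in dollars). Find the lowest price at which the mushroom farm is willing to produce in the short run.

$26 per unit

Short-run supply begins at min AVC. From VC = 42q - 8q^2 + q^3, AVC = 42 - 8q + q^2.
dAVC/dq = -8 + 2q = 0 gives q = 4. min AVC = 42 - 8·4 + 4^2 = 26.
So the shutdown price is $26.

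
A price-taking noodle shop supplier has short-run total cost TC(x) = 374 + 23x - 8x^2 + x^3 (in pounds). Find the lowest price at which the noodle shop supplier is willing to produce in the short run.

£7 per unit

The shutdown price is the minimum of AVC. VC = 23x - 8x^2 + x^3, so AVC = 23 - 8x + x^2.
dAVC/dx = -8 + 2x = 0 gives x = 4. min AVC = 23 - 8·4 + 4^2 = 7.
The firm shuts down for any P below £7.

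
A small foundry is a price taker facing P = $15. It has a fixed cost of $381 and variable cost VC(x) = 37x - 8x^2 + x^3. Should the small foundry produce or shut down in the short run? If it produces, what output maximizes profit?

Shut down

Strip out fixed cost: VC = 37x - 8x^2 + x^3. Then AVC = 37 - 8x + x^2 and MC = 37 - 16x + 3x^2.
The AVC parabola has its vertex at x = 8/2 = 4, where AVC = 37 - 8·4 + 4^2 = $21.
With P < min AVC ($15 < $21), every unit sold adds to the loss.
The firm minimizes its loss by shutting down and losing only its fixed cost of $381.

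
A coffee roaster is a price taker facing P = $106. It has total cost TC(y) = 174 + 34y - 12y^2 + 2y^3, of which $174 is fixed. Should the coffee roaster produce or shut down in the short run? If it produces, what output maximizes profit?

Produce at y = 6

Variable cost is VC = 34y - 12y^2 + 2y^3, so AVC = VC/y = 34 - 12y + 2y^2 and MC = dTC/dy = 34 - 24y + 6y^2.
The AVC parabola has its vertex at y = 12/4 = 3, where AVC = 34 - 12·3 + 2·3^2 = $16.
P = $106 exceeds min AVC = $16, so the firm stays open.
Solving P = MC: -72 - 24y + 6y^2 = 0 ⇒ y = -2 or 6. On the upward-sloping branch, y* = 6.
Check: AVC at y = 6 is $34 ≤ P, so revenue covers variable cost.
Profit = P·y − TC = 106·6 − 378 = $258.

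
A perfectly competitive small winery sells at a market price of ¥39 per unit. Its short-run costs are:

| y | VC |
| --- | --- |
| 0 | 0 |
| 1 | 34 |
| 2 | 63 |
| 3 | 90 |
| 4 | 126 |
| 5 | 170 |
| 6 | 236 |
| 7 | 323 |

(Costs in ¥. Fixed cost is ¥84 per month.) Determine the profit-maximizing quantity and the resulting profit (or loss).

y = 4; profit = -¥54

Profit at each row (π = 39y − TC): y=0: -84; y=1: -79; y=2: -69; y=3: -57; y=4: -54; y=5: -59; y=6: -86; y=7: -134.
Profit is maximized at y = 4. AVC there is 126/4 = ¥31.50 ≤ P, so producing beats shutting down (which would give -¥84).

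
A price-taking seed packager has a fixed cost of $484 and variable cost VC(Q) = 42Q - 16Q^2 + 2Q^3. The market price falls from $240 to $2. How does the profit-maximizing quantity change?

Output falls from 9 to 0 (the firm shuts down)

AVC = 42 - 16Q + 2Q^2, minimized at Q = 4 where min AVC = $10. MC = 42 - 32Q + 6Q^2.
At P = $240 ≥ min AVC, set P = MC on the rising branch: Q = 9.
At P = $2 < min AVC = $10, price no longer covers variable cost at any output, so the firm shuts down: Q = 0.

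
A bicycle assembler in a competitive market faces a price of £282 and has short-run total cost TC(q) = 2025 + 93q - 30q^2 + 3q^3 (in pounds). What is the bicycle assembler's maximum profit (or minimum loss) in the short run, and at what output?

AVC = 93 - 30q + 3q^2; min AVC = £18 at q = 5. Since P = £282 ≥ min AVC, the firm produces.
With MC = 93 - 60q + 9q^2, P = MC on the upward-sloping part at q* = 9.
TR = 282·9 = 2538. TC = 2025 + 594 = 2619. Profit = 2538 − 2619 = -£81.
By producing, the firm covers all variable cost plus £1944 of fixed cost; shutting down would lose the full £2025.

Profit = -£81 at q = 9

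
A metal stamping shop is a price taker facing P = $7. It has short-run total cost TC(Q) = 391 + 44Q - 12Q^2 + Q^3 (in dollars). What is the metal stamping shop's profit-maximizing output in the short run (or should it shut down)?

Strip out fixed cost: VC = 44Q - 12Q^2 + Q^3. Then AVC = 44 - 12Q + Q^2 and MC = 44 - 24Q + 3Q^2.
The AVC parabola has its vertex at Q = 12/2 = 6, where AVC = 44 - 12·6 + 6^2 = $8.
Since P = $7 < min AVC = $8, price fails to cover variable cost at any output.
Best response: produce nothing and absorb the $391 fixed cost.

Shut down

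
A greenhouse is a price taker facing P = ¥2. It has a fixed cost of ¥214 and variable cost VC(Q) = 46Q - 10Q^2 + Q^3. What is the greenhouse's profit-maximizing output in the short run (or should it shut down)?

Shut down

From TC, MC = TC'(Q) = 46 - 20Q + 3Q^2 and AVC = VC/Q = 46 - 10Q + Q^2.
The AVC parabola has its vertex at Q = 10/2 = 5, where AVC = 46 - 10·5 + 5^2 = ¥21.
With P < min AVC (¥2 < ¥21), every unit sold adds to the loss.
Shutting down limits the loss to fixed cost, ¥214.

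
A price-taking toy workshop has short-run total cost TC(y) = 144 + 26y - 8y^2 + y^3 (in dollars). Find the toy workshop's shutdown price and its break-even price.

AVC = 26 - 8y + y^2; minimized at y = 4, giving min AVC = $10. That is the shutdown price.
ATC = 144/y + 26 - 8y + y^2. Setting dATC/dy = −144/y^2 − 8 + 2y = 0 gives y = 6 (since 2·6^3 − 8·6^2 = 144).
min ATC = 144/6 + 26 − 8·6 + 6^2 = $38. That is the break-even price.
For $10 ≤ P < $38 the firm produces at a loss; below $10 it shuts down.

Shutdown price = $10; break-even price = $38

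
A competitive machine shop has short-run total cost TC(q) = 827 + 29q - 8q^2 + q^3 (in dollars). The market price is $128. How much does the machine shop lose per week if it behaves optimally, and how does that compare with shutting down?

AVC = 29 - 8q + q^2; min AVC = $13 at q = 4. Since P = $128 ≥ min AVC, the firm produces.
With MC = 29 - 16q + 3q^2, P = MC on the upward-sloping part at q* = 9.
TR = 128·9 = 1152. TC = 827 + 342 = 1169. Profit = 1152 − 1169 = -$17.
Shutting down would mean losing the fixed cost of $827, so operating at a loss of $17 is better by $810.

Profit = -$17 at q = 9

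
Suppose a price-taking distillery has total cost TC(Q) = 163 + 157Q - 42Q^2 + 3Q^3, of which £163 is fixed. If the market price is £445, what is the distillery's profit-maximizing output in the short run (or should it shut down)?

From TC, MC = TC'(Q) = 157 - 84Q + 9Q^2 and AVC = VC/Q = 157 - 42Q + 3Q^2.
AVC hits its minimum where MC = AVC, at Q = 7, giving min AVC = 157 - 42·7 + 3·7^2 = £10.
P = £445 exceeds min AVC = £10, so the firm stays open.
P = MC gives -288 - 84Q + 9Q^2 = 0, with roots -8/3 and 12. Take the larger (rising MC): Q* = 12.
Check: AVC at Q = 12 is £85 ≤ P, so revenue covers variable cost.
Profit = P·Q − TC = 445·12 − 1183 = £4157.

Produce at Q = 12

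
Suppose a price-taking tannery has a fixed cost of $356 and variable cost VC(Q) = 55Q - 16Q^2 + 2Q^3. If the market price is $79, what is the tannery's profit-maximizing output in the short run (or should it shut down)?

From TC, MC = TC'(Q) = 55 - 32Q + 6Q^2 and AVC = VC/Q = 55 - 16Q + 2Q^2.
AVC is minimized where dAVC/dQ = -16 + 4Q = 0, at Q = 4; min AVC = 55 - 16·4 + 2·4^2 = $23.
Because $79 ≥ $23, revenue can cover variable cost; the firm operates.
Set P = MC: 79 = 55 - 32Q + 6Q^2 → -24 - 32Q + 6Q^2 = 0. The roots are Q = -2/3 and Q = 6; the profit-maximizing output is on the rising part of MC, so Q* = 6.
Check: AVC at Q = 6 is $31 ≤ P, so revenue covers variable cost.
Profit = P·Q − TC = 79·6 − 542 = -$68, a loss, but smaller than the $356 fixed cost the firm would lose by shutting down.

Produce at Q = 6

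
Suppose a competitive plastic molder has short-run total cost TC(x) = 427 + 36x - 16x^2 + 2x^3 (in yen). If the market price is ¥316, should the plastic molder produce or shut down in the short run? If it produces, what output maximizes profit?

From TC, MC = TC'(x) = 36 - 32x + 6x^2 and AVC = VC/x = 36 - 16x + 2x^2.
The AVC parabola has its vertex at x = 16/4 = 4, where AVC = 36 - 16·4 + 2·4^2 = ¥4.
Since P = ¥316 ≥ min AVC = ¥4, price covers variable cost and the firm should produce.
Solving P = MC: -280 - 32x + 6x^2 = 0 ⇒ x = -14/3 or 10. On the upward-sloping branch, x* = 10.
Check: AVC at x = 10 is ¥76 ≤ P, so revenue covers variable cost.
Profit = P·x − TC = 316·10 − 1187 = ¥1973.

Produce at x = 10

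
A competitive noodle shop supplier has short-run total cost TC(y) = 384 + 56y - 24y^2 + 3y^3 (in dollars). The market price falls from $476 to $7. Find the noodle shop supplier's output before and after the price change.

Output falls from 10 to 0 (the firm shuts down)

MC = 56 - 48y + 9y^2; the shutdown threshold is min AVC = $8 (at y = 4).
With P = $476 above the shutdown price, P = MC gives y = 10.
At P = $7 < min AVC = $8, price no longer covers variable cost at any output, so the firm shuts down: y = 0.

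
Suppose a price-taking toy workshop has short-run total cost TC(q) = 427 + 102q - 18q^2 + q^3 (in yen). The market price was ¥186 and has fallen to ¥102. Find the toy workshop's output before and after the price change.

Output falls from 14 to 12

MC = 102 - 36q + 3q^2; the shutdown threshold is min AVC = ¥21 (at q = 9).
With P = ¥186 above the shutdown price, P = MC gives q = 14.
At P = ¥102 ≥ min AVC, set P = MC: q = 12. The firm stays open but cuts output.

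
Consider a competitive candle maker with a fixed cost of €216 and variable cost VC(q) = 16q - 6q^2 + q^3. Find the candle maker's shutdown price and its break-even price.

Shutdown price = min AVC. AVC = 16 - 6q + q^2, with vertex at q = 3 and minimum €7.
ATC = 216/q + 16 - 6q + q^2. Setting dATC/dq = −216/q^2 − 6 + 2q = 0 gives q = 6 (since 2·6^3 − 6·6^2 = 216).
min ATC = 216/6 + 16 − 6·6 + 6^2 = €52. That is the break-even price.
Between these two prices the firm operates at a loss; above €52 it earns a profit.

Shutdown price = €7; break-even price = €52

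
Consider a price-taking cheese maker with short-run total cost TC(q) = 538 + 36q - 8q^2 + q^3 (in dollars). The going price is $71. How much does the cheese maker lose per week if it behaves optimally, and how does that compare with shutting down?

AVC = 36 - 8q + q^2 has its minimum $20 at q = 4; price $71 clears that bar, so the firm operates.
MC = 36 - 16q + 3q^2. Setting P = MC and taking the root on the rising branch gives q* = 7.
TR = 71·7 = 497. TC = 538 + 203 = 741. Profit = 497 − 741 = -$244.
Shutting down would mean losing the fixed cost of $538, so operating at a loss of $244 is better by $294.

Profit = -$244 at q = 7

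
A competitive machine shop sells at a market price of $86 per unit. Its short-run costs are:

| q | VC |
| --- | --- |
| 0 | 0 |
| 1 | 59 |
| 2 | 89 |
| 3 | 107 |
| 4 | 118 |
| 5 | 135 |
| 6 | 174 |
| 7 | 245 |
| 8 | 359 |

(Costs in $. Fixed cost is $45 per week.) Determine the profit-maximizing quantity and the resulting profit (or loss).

Compute π = P·q − TC at each output: q=0: -45; q=1: -18; q=2: 38; q=3: 106; q=4: 181; q=5: 250; q=6: 297; q=7: 312; q=8: 284.
Profit is maximized at q = 7. AVC there is 245/7 = $35 ≤ P, so producing beats shutting down (which would give -$45).

q = 7; profit = $312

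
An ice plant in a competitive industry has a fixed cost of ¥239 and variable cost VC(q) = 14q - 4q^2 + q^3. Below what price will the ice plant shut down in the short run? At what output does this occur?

Short-run supply begins at min AVC. From VC = 14q - 4q^2 + q^3, AVC = 14 - 4q + q^2.
At the minimum of AVC, MC = AVC. MC = 14 - 8q + 3q^2; setting MC = AVC gives 2q^2 - 4q = 0, so q = 2. min AVC = 10.
For P < ¥10 the firm produces nothing.

¥10 per unit, at q = 2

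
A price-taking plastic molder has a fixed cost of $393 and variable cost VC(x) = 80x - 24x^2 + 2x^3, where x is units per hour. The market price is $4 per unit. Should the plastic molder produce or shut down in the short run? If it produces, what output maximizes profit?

Shut down

Strip out fixed cost: VC = 80x - 24x^2 + 2x^3. Then AVC = 80 - 24x + 2x^2 and MC = 80 - 48x + 6x^2.
The AVC parabola has its vertex at x = 24/4 = 6, where AVC = 80 - 24·6 + 2·6^2 = $8.
With P < min AVC ($4 < $8), every unit sold adds to the loss.
Shutting down limits the loss to fixed cost, $393.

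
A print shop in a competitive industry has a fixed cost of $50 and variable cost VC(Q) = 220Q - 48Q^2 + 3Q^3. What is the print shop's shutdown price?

$28 per unit

The shutdown price is the minimum of AVC. VC = 220Q - 48Q^2 + 3Q^3, so AVC = 220 - 48Q + 3Q^2.
At the minimum of AVC, MC = AVC. MC = 220 - 96Q + 9Q^2; setting MC = AVC gives 6Q^2 - 48Q = 0, so Q = 8. min AVC = 28.
For P < $28 the firm produces nothing.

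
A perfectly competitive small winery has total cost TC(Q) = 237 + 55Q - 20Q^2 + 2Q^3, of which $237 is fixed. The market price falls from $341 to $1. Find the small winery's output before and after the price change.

AVC = 55 - 20Q + 2Q^2, minimized at Q = 5 where min AVC = $5. MC = 55 - 40Q + 6Q^2.
With P = $341 above the shutdown price, P = MC gives Q = 11.
At P = $1 < min AVC = $5, price no longer covers variable cost at any output, so the firm shuts down: Q = 0.

Output falls from 11 to 0 (the firm shuts down)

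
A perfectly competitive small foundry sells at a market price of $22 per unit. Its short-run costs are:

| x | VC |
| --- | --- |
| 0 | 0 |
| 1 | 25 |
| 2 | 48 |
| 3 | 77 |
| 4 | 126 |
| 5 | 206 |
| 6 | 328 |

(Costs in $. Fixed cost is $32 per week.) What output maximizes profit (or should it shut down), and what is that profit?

x = 0 (shut down); profit = -$32

Compute π = P·x − TC at each output: x=0: -32; x=1: -35; x=2: -36; x=3: -43; x=4: -70; x=5: -128; x=6: -228.
Profit is highest at x = 0. Equivalently, the lowest AVC in the table is 48/2 ≈ $24 at x = 2, and P = $22 falls below it — price never covers variable cost, so the firm shuts down and loses only its fixed cost.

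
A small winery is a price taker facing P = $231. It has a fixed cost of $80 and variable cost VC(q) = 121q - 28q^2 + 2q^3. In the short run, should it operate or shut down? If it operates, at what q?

Produce at q = 11

From TC, MC = TC'(q) = 121 - 56q + 6q^2 and AVC = VC/q = 121 - 28q + 2q^2.
The AVC parabola has its vertex at q = 28/4 = 7, where AVC = 121 - 28·7 + 2·7^2 = $23.
P = $231 exceeds min AVC = $23, so the firm stays open.
Solving P = MC: -110 - 56q + 6q^2 = 0 ⇒ q = -5/3 or 11. On the upward-sloping branch, q* = 11.
Check: AVC at q = 11 is $55 ≤ P, so revenue covers variable cost.
Profit = P·q − TC = 231·11 − 685 = $1856.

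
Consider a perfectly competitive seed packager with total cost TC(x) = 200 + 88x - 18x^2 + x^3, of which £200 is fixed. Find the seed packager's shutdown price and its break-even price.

AVC = 88 - 18x + x^2; minimized at x = 9, giving min AVC = £7. That is the shutdown price.
ATC = 200/x + 88 - 18x + x^2. Setting dATC/dx = −200/x^2 − 18 + 2x = 0 gives x = 10 (since 2·10^3 − 18·10^2 = 200).
min ATC = 200/10 + 88 − 18·10 + 10^2 = £28. That is the break-even price.
For £7 ≤ P < £28 the firm produces at a loss; below £7 it shuts down.

Shutdown price = £7; break-even price = £28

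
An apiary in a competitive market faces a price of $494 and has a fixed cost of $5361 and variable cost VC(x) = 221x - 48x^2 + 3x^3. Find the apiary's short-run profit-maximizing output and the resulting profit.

Profit = -$291 at x = 13

AVC = 221 - 48x + 3x^2; min AVC = $29 at x = 8. Since P = $494 ≥ min AVC, the firm produces.
With MC = 221 - 96x + 9x^2, P = MC on the upward-sloping part at x* = 13.
TR = 494·13 = 6422. TC = 5361 + 1352 = 6713. Profit = 6422 − 6713 = -$291.
Shutting down would mean losing the fixed cost of $5361, so operating at a loss of $291 is better by $5070.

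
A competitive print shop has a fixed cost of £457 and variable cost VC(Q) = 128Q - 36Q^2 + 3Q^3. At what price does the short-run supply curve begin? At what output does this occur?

The firm shuts down when price falls below the minimum of average variable cost. AVC = VC/Q = 128 - 36Q + 3Q^2.
dAVC/dQ = -36 + 6Q = 0 gives Q = 6. min AVC = 128 - 36·6 + 3·6^2 = 20.
So the shutdown price is £20.

£20 per unit, at Q = 6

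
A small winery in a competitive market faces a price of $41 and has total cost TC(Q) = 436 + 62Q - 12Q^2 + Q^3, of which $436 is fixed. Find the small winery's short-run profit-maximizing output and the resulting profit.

AVC = 62 - 12Q + Q^2 has its minimum $26 at Q = 6; price $41 clears that bar, so the firm operates.
With MC = 62 - 24Q + 3Q^2, P = MC on the upward-sloping part at Q* = 7.
TR = 41·7 = 287. TC = 436 + 189 = 625. Profit = 287 − 625 = -$338.
That loss of $338 beats the $436 the firm would lose by shutting down; producing recovers $98 of fixed cost.

Profit = -$338 at Q = 7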